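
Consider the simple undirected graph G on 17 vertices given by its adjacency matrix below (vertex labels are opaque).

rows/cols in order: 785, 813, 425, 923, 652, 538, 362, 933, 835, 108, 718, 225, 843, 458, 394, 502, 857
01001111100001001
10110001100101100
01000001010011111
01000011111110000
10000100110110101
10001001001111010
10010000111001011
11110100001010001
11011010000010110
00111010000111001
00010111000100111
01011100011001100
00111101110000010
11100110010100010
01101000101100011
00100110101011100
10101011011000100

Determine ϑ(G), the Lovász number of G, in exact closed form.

deg(857) = 8; N(857) = {785, 425, 652, 362, 933, 108, 718, 394}.
N(923) = {813, 362, 933, 835, 108, 718, 225, 843}, |N(923)| = 8.
N(843) = {425, 923, 652, 538, 933, 835, 108, 502}, |N(843)| = 8.
deg(538) = 8; N(538) = {785, 652, 933, 718, 225, 843, 458, 502}.
G on 17 vertices is 8-regular; SR(17,8,3,4) — a Paley graph.
A has 3 distinct eigenvalues ≈ [8.0, 1.56155, -2.56155].
Lovász (edge-transitive): ϑ = −17·(-sqrt(17)/2 - 1/2)/((8)−(-sqrt(17)/2 - 1/2)) = sqrt(17).
≈ 4.1231056 (to 7 d.p.).

sqrt(17)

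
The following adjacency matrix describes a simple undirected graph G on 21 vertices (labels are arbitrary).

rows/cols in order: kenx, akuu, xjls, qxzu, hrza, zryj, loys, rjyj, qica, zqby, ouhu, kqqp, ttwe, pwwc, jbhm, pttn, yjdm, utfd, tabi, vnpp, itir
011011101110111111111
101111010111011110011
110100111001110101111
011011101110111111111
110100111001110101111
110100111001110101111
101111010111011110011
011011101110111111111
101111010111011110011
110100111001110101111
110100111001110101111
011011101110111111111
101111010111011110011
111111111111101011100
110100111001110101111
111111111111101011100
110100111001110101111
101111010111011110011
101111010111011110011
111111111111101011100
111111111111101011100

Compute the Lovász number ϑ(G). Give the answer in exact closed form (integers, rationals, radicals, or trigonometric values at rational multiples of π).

N(zqby) = {kenx, akuu, qxzu, loys, rjyj, qica, kqqp, ttwe, pwwc, pttn, utfd, tabi, vnpp, itir}, |N(zqby)| = 14.
N(ouhu) = {kenx, akuu, qxzu, loys, rjyj, qica, kqqp, ttwe, pwwc, pttn, utfd, tabi, vnpp, itir}, |N(ouhu)| = 14.
deg(pwwc) = 17; N(pwwc) = {kenx, akuu, xjls, qxzu, hrza, zryj, loys, rjyj, qica, zqby, ouhu, kqqp, ttwe, jbhm, yjdm, utfd, tabi}.
deg(hrza) = 14; N(hrza) = {kenx, akuu, qxzu, loys, rjyj, qica, kqqp, ttwe, pwwc, pttn, utfd, tabi, vnpp, itir}.
G = K_{7,6,4,4}: α = 7 = χ(Ḡ), so ϑ = 7.
ϑ(G) ≈ 7.00000000.
Lovász sandwich 7 ≤ 7 ≤ 7: collapsed.

7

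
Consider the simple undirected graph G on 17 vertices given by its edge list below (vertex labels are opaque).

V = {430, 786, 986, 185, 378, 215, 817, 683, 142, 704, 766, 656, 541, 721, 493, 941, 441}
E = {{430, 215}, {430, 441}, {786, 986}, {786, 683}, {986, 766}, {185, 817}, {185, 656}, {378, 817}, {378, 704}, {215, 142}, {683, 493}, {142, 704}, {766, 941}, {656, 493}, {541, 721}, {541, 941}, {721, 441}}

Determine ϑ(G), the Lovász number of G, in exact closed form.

Vertex 142 has 2 neighbors: 215, 704.
deg(817) = 2; N(817) = {185, 378}.
Vertex 656 has 2 neighbors: 185, 493.
deg(378) = 2; N(378) = {817, 704}.
G on 17 vertices is 2-regular; this is C_{17}, the 17-cycle.
Distinct eigenvalues (to 5 d.p.): [2.0, 1.86494, 1.47802, 0.89148, 0.18454, -0.54733, -1.20527, -1.70043, -1.96595].
−17·(-2*cos(pi/17)) / ((2)−(-2*cos(pi/17))) = 17*cos(pi/17)/(cos(pi/17) + 1) = ϑ(G).
ϑ(G) ≈ 8.42701.
Lovász sandwich 8 ≤ 17*cos(pi/17)/(cos(pi/17) + 1) ≤ 9: both strict.

17*cos(pi/17)/(cos(pi/17) + 1)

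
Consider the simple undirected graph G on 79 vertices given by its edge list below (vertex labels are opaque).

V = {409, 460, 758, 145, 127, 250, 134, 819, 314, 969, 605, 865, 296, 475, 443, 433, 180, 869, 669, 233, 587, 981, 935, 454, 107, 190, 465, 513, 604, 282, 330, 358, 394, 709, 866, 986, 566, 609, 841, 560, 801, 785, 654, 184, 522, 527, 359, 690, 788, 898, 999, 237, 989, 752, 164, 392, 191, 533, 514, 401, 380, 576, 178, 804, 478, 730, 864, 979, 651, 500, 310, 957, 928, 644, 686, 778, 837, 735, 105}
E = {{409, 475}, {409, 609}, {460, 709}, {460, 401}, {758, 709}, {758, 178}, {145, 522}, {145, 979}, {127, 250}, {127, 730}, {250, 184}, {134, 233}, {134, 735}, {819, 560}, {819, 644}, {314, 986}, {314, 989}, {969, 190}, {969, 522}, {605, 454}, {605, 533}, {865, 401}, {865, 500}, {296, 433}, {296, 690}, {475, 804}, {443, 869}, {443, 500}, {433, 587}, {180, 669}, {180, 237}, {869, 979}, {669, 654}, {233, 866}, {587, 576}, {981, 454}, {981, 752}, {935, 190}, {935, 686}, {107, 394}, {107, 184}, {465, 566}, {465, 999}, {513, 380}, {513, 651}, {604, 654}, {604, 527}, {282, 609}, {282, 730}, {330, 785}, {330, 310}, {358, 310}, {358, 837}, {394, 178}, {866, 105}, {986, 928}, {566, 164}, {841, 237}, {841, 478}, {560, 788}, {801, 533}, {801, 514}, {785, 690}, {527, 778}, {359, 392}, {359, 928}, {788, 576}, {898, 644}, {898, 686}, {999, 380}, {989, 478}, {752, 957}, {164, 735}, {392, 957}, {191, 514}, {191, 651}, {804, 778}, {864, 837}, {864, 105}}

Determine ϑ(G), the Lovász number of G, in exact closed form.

deg(237) = 2; N(237) = {180, 841}.
Vertex 164 has 2 neighbors: 566, 735.
N(869) = {443, 979}, |N(869)| = 2.
N(604) = {654, 527}, |N(604)| = 2.
79-vertex 2-regular graph: a single 79-cycle (edge-transitive).
The 40 distinct eigenvalues: [2.0, 1.9937, 1.9748, 1.9433, 1.8996, 1.8439, 1.7766, 1.698, 1.6086, 1.5091, 1.4001, 1.2822, 1.1562, 1.0229, 0.8831, 0.7377, 0.5877, 0.434, 0.2775, 0.1192, -0.0398, -0.1985, -0.356, -0.5112, -0.6632, -0.8111, -0.9537, -1.0904, -1.2202, -1.3422, -1.4558, -1.5601, -1.6546, -1.7386, -1.8117, -1.8733, -1.923, -1.9606, -1.9858, -1.9984].
Lovász: ϑ = −79(-2*cos(pi/79))/(2+-(-1)*2*cos(pi/79)) = 79*cos(pi/79)/(cos(pi/79) + 1).
ϑ(G) ≈ 39.4843794.
39 ≤ 79*cos(pi/79)/(cos(pi/79) + 1) ≤ 40: both strict.

79*cos(pi/79)/(cos(pi/79) + 1)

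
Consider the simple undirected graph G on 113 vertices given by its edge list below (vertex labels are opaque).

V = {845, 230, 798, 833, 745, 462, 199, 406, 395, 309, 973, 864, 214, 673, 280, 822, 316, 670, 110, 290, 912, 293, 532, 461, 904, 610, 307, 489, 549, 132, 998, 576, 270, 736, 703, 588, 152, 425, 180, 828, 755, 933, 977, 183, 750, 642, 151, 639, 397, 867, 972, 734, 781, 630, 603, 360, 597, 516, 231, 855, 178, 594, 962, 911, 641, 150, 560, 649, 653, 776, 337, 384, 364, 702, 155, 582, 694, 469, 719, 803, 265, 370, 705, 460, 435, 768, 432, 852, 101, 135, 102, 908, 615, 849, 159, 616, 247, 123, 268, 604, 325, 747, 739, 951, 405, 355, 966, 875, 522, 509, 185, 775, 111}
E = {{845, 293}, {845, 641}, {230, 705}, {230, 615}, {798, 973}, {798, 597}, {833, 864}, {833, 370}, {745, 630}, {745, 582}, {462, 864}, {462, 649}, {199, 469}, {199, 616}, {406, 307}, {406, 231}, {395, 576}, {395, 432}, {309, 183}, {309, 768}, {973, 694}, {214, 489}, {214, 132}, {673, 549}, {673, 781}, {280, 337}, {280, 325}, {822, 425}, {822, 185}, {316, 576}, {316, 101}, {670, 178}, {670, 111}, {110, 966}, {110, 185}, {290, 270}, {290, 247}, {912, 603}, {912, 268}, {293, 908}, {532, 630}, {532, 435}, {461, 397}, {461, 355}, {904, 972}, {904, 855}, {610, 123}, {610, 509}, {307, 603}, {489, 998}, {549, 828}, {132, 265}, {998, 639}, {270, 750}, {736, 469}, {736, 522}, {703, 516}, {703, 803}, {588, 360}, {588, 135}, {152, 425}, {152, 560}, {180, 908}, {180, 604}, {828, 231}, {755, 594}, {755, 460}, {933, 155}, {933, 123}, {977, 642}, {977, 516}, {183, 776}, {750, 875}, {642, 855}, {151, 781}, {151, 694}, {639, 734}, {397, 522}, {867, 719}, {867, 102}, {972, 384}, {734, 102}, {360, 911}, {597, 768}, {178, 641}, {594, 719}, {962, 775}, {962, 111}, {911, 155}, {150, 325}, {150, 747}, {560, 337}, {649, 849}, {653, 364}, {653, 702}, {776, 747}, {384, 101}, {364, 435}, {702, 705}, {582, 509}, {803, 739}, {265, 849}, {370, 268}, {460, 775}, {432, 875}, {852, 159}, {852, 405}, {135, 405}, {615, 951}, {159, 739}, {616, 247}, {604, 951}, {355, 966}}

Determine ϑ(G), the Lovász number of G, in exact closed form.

Vertex 588 has 2 neighbors: 360, 135.
N(123) = {610, 933}, |N(123)| = 2.
Vertex 152 has 2 neighbors: 425, 560.
deg(639) = 2; N(639) = {998, 734}.
Every vertex has degree 2 (N=113); the odd cycle C_{113}.
A has 57 distinct eigenvalues ≈ [2.0, 1.996909, 1.987646, 1.972239, 1.950736, 1.923203, 1.889726, 1.850408, 1.80537, 1.754752, 1.69871, 1.637418, 1.571064, 1.499854, 1.424009, 1.343762, 1.259361, 1.171068, 1.079155, 0.983906, 0.885616, 0.784589, 0.681137, 0.575579, 0.468242, 0.359458, 0.249563, 0.138897, 0.027801, -0.083381, -0.194305, -0.304628, -0.41401, -0.522112, -0.628601, -0.733146, -0.835425, -0.935122, -1.031929, -1.125546, -1.215684, -1.302064, -1.38442, -1.462497, -1.536053, -1.604861, -1.668709, -1.727399, -1.780749, -1.828596, -1.87079, -1.907202, -1.937718, -1.962246, -1.980708, -1.993048, -1.999227].
Lovász (edge-transitive): ϑ = −113·(-2*cos(pi/113))/((2)−(-2*cos(pi/113))) = 113*cos(pi/113)/(cos(pi/113) + 1).
= 56.489080889… (decimal).
Lovász sandwich 56 ≤ 113*cos(pi/113)/(cos(pi/113) + 1) ≤ 57: both strict.

113*cos(pi/113)/(cos(pi/113) + 1)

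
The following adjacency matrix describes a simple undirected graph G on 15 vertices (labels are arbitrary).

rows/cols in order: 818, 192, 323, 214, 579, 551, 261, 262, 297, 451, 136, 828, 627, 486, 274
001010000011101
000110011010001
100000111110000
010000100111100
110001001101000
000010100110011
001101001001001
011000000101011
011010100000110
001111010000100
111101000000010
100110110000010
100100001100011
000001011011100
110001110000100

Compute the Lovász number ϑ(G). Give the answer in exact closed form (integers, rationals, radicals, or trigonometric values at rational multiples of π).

N(451) = {323, 214, 579, 551, 262, 627}, |N(451)| = 6.
deg(262) = 6; N(262) = {192, 323, 451, 828, 486, 274}.
Vertex 627 has 6 neighbors: 818, 214, 297, 451, 486, 274.
N(828) = {818, 214, 579, 261, 262, 486}, |N(828)| = 6.
15-vertex 6-regular graph: this is K(6,2), the Kneser graph.
A has 3 distinct eigenvalues ≈ [6.0, 1.0, -3.0].
λ_max=6, λ_min=-3; ϑ = −15·λ_min/(λ_max−λ_min) = 5.
ϑ(G) ≈ 5.000000000.

5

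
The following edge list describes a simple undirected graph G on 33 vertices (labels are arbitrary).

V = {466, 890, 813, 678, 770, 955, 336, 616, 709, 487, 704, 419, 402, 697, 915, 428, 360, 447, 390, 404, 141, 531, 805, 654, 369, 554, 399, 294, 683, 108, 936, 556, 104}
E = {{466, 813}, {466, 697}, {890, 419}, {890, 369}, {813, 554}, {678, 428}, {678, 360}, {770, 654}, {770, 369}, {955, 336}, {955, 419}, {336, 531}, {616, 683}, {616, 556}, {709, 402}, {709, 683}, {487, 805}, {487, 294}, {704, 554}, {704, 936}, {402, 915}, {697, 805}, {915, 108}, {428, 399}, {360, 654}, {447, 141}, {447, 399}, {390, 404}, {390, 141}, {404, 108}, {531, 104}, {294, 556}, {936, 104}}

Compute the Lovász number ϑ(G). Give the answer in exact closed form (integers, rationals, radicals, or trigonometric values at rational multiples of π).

Vertex 955 has 2 neighbors: 336, 419.
Vertex 399 has 2 neighbors: 428, 447.
Vertex 683 has 2 neighbors: 616, 709.
Vertex 487 has 2 neighbors: 805, 294.
2-regular, N=33; connected 2-regular on 33 ⇒ C_{33}.
Distinct eigenvalues (to 3 d.p.): [2.0, 1.964, 1.857, 1.683, 1.447, 1.16, 0.831, 0.472, 0.095, -0.285, -0.654, -1.0, -1.31, -1.572, -1.778, -1.919, -1.991].
−33·(-2*cos(pi/33)) / ((2)−(-2*cos(pi/33))) = 33*cos(pi/33)/(cos(pi/33) + 1) = ϑ(G).
≈ 16.46255859 (to 8 d.p.).
Sandwich: α(G)=16 ≤ ϑ(G)=33*cos(pi/33)/(cos(pi/33) + 1) ≤ χ(Ḡ)=17 (both strict).

33*cos(pi/33)/(cos(pi/33) + 1)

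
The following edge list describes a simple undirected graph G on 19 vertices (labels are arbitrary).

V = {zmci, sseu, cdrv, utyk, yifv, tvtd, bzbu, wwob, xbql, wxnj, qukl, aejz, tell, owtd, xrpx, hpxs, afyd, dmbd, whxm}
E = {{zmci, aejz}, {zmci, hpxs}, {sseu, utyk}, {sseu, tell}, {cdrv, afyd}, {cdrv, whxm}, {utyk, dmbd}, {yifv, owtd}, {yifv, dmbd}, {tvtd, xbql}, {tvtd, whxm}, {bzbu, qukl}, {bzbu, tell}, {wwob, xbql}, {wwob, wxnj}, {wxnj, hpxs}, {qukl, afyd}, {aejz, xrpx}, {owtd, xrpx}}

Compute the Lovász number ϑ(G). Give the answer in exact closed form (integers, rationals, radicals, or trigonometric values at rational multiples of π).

N(bzbu) = {qukl, tell}, |N(bzbu)| = 2.
Vertex dmbd has 2 neighbors: utyk, yifv.
Vertex wwob has 2 neighbors: xbql, wxnj.
deg(tell) = 2; N(tell) = {sseu, bzbu}.
19-vertex 2-regular graph: a single 19-cycle (edge-transitive).
Distinct eigenvalues (to 6 d.p.): [2.0, 1.891634, 1.578281, 1.093896, 0.490971, -0.165159, -0.803391, -1.354563, -1.758948, -1.972723].
−19·(-2*cos(pi/19)) / ((2)−(-2*cos(pi/19))) = 19*cos(pi/19)/(cos(pi/19) + 1) = ϑ(G).
≈ 9.43477 (to 5 d.p.).
Check 9 ≤ 19*cos(pi/19)/(cos(pi/19) + 1) ≤ 10: both strict.

19*cos(pi/19)/(cos(pi/19) + 1)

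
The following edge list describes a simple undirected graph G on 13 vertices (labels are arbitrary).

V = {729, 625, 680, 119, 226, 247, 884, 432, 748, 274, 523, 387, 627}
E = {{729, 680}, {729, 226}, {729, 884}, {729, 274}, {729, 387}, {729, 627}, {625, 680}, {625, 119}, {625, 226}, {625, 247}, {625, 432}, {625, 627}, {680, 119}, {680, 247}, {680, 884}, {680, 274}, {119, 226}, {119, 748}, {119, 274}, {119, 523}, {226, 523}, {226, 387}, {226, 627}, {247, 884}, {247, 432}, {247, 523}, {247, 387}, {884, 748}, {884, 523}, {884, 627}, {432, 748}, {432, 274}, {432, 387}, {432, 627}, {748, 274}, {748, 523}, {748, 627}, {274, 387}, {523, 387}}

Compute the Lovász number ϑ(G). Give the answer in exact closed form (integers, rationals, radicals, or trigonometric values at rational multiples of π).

deg(729) = 6; N(729) = {680, 226, 884, 274, 387, 627}.
deg(625) = 6; N(625) = {680, 119, 226, 247, 432, 627}.
N(627) = {729, 625, 226, 884, 432, 748}, |N(627)| = 6.
Vertex 432 has 6 neighbors: 625, 247, 748, 274, 387, 627.
6-regular, N=13; strongly regular (13,6,2,3).
spec(A) ≈ [6.0, 1.3028, -2.3028] (distinct, 4 d.p.).
Lovász: ϑ = −13(-sqrt(13)/2 - 1/2)/(6+-(-sqrt(13)/2 - 1/2)) = sqrt(13).
≈ 3.605551 (to 6 d.p.).

sqrt(13)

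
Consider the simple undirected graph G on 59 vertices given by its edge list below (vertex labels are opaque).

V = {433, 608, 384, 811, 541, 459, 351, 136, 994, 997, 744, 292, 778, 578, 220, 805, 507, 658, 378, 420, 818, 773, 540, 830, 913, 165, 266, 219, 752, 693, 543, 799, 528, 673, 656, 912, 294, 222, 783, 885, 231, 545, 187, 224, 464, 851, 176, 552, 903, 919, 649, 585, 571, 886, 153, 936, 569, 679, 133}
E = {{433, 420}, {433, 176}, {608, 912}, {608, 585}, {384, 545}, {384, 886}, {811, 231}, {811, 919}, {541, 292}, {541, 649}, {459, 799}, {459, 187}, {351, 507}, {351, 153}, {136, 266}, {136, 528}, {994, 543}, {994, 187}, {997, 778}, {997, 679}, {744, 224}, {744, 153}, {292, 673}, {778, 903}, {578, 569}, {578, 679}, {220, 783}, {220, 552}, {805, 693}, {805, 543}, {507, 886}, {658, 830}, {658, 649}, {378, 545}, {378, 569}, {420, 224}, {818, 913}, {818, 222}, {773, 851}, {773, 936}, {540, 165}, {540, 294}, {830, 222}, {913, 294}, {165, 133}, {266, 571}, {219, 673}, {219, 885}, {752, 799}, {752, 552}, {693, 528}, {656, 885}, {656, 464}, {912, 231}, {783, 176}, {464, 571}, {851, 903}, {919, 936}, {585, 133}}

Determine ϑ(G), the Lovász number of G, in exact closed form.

59*cos(pi/59)/(cos(pi/59) + 1)

N(224) = {744, 420}, |N(224)| = 2.
deg(165) = 2; N(165) = {540, 133}.
Vertex 220 has 2 neighbors: 783, 552.
N(136) = {266, 528}, |N(136)| = 2.
G on 59 vertices is 2-regular; the odd cycle C_{59}.
The 30 distinct eigenvalues: [2.0, 1.989, 1.955, 1.899, 1.821, 1.723, 1.605, 1.47, 1.317, 1.15, 0.969, 0.778, 0.577, 0.371, 0.16, -0.053, -0.265, -0.475, -0.678, -0.875, -1.061, -1.235, -1.395, -1.54, -1.667, -1.775, -1.863, -1.93, -1.975, -1.997].
ϑ = −N·λ_min/(λ_max−λ_min) = −59·(-2*cos(pi/59))/(2−(-2*cos(pi/59))) = 59*cos(pi/59)/(cos(pi/59) + 1).
= 29.4791… (decimal).
Check 29 ≤ 59*cos(pi/59)/(cos(pi/59) + 1) ≤ 30: both strict.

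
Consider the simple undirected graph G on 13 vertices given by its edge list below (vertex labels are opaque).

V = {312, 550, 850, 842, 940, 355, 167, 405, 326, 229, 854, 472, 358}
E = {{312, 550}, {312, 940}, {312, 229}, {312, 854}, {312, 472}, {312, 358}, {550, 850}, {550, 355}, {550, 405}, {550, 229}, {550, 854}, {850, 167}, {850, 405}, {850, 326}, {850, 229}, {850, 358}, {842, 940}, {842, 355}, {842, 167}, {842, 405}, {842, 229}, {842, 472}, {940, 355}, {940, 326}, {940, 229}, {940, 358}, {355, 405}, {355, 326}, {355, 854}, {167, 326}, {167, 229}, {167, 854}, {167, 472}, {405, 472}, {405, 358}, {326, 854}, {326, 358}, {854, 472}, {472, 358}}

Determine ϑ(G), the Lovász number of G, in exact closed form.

sqrt(13)

deg(940) = 6; N(940) = {312, 842, 355, 326, 229, 358}.
deg(854) = 6; N(854) = {312, 550, 355, 167, 326, 472}.
deg(167) = 6; N(167) = {850, 842, 326, 229, 854, 472}.
N(355) = {550, 842, 940, 405, 326, 854}, |N(355)| = 6.
deg(v) = 6 for all v (|V|=13); strongly regular (13,6,2,3).
The 3 distinct eigenvalues: [6.0, 1.302776, -2.302776].
ϑ = −N·λ_min/(λ_max−λ_min) = −13·(-sqrt(13)/2 - 1/2)/(6−(-sqrt(13)/2 - 1/2)) = sqrt(13).
≈ 3.60555 (to 5 d.p.).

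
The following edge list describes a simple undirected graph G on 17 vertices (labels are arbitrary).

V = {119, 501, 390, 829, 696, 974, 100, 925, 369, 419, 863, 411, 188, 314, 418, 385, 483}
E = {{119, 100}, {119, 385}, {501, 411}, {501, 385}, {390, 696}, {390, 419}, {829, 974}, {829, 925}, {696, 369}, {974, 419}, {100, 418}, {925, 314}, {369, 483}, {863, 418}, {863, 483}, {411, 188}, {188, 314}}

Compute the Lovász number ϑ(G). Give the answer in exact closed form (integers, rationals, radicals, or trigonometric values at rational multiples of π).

deg(483) = 2; N(483) = {369, 863}.
Vertex 369 has 2 neighbors: 696, 483.
N(411) = {501, 188}, |N(411)| = 2.
deg(100) = 2; N(100) = {119, 418}.
2-regular, N=17; connected 2-regular on 17 ⇒ C_{17}.
Distinct eigenvalues (to 6 d.p.): [2.0, 1.864944, 1.478018, 0.891477, 0.184537, -0.547326, -1.205269, -1.700434, -1.965946].
With N=17: ϑ(G) = 17·(-(-1)*2*cos(pi/17))/(2−(-2*cos(pi/17))) = 17*cos(pi/17)/(cos(pi/17) + 1).
= 8.4270… (decimal).
Sandwich: α(G)=8 ≤ ϑ(G)=17*cos(pi/17)/(cos(pi/17) + 1) ≤ χ(Ḡ)=9 (both strict).

17*cos(pi/17)/(cos(pi/17) + 1)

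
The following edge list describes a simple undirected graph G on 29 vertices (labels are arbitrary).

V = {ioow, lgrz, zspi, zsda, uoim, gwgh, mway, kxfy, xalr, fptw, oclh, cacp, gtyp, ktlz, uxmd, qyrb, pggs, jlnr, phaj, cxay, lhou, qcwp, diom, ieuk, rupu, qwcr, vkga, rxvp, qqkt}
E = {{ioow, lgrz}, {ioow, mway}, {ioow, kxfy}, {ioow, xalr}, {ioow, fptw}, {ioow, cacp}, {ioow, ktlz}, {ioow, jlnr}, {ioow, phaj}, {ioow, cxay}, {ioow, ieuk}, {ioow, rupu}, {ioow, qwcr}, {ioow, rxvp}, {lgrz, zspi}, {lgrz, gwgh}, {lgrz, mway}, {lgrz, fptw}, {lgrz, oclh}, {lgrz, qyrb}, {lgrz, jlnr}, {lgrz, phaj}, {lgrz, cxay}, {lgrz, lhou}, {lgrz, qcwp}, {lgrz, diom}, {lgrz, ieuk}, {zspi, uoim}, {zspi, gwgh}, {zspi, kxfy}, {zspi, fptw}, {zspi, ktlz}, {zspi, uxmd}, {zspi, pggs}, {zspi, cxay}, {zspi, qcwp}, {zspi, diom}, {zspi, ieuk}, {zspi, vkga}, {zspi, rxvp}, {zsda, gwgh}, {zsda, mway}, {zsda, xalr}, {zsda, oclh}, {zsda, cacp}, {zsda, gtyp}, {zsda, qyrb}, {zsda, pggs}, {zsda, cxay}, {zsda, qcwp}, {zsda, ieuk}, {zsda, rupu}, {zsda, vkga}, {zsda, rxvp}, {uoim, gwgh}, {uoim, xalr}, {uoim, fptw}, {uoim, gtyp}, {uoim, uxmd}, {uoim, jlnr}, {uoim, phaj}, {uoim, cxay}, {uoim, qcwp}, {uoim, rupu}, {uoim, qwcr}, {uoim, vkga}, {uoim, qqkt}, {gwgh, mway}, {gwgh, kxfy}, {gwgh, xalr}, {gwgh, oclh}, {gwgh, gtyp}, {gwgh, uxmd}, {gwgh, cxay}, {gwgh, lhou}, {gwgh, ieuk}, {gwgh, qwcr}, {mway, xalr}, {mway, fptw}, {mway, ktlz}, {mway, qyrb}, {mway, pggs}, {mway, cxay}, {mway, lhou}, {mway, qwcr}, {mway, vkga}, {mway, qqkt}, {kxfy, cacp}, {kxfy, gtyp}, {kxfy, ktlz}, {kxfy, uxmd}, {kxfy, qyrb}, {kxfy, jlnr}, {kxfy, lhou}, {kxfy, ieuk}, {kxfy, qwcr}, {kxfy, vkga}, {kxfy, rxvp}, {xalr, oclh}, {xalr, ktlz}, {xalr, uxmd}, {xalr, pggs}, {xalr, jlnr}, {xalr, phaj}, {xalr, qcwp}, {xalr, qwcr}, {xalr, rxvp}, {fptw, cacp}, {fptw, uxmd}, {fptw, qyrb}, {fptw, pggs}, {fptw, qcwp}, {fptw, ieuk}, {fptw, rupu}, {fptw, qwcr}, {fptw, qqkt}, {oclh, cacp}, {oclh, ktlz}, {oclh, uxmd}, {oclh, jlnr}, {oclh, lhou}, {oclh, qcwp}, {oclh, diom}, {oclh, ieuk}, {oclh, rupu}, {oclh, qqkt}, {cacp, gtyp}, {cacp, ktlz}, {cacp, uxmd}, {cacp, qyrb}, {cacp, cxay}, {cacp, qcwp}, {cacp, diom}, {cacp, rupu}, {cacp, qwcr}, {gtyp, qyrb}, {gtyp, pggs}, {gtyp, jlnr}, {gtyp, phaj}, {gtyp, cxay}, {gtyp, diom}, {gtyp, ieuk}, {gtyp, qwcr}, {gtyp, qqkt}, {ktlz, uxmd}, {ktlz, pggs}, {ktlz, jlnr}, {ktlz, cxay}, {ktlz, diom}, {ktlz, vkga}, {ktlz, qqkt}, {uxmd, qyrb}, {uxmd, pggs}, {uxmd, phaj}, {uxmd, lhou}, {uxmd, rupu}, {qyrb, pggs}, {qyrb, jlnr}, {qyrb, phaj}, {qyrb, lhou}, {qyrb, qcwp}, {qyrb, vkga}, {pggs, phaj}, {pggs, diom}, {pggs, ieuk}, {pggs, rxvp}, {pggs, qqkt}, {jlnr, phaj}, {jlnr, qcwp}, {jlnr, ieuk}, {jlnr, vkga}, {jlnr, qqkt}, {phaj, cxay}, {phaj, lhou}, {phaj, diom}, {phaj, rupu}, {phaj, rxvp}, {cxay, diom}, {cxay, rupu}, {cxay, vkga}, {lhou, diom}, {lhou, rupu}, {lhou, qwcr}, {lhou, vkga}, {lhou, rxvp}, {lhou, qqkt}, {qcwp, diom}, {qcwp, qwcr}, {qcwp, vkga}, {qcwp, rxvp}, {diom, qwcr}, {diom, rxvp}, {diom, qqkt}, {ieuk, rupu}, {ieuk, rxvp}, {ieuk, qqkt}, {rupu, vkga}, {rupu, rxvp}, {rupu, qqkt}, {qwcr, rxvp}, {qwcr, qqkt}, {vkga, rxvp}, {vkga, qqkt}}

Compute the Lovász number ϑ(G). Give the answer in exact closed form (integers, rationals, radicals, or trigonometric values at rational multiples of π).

sqrt(29)

deg(kxfy) = 14; N(kxfy) = {ioow, zspi, gwgh, cacp, gtyp, ktlz, uxmd, qyrb, jlnr, lhou, ieuk, qwcr, vkga, rxvp}.
Vertex lhou has 14 neighbors: lgrz, gwgh, mway, kxfy, oclh, uxmd, qyrb, phaj, diom, rupu, qwcr, vkga, rxvp, qqkt.
Vertex oclh has 14 neighbors: lgrz, zsda, gwgh, xalr, cacp, ktlz, uxmd, jlnr, lhou, qcwp, diom, ieuk, rupu, qqkt.
N(cacp) = {ioow, zsda, kxfy, fptw, oclh, gtyp, ktlz, uxmd, qyrb, cxay, qcwp, diom, rupu, qwcr}, |N(cacp)| = 14.
Every vertex has degree 14 (N=29); Paley(29): SR with (k,λ,μ)=(14,6,7).
spec(A) ≈ [14.0, 2.192582, -3.192582] (distinct, 6 d.p.).
With N=29: ϑ(G) = 29·(-(-sqrt(29)/2 - 1/2))/(14−(-sqrt(29)/2 - 1/2)) = sqrt(29).
Numerically 5.385164807.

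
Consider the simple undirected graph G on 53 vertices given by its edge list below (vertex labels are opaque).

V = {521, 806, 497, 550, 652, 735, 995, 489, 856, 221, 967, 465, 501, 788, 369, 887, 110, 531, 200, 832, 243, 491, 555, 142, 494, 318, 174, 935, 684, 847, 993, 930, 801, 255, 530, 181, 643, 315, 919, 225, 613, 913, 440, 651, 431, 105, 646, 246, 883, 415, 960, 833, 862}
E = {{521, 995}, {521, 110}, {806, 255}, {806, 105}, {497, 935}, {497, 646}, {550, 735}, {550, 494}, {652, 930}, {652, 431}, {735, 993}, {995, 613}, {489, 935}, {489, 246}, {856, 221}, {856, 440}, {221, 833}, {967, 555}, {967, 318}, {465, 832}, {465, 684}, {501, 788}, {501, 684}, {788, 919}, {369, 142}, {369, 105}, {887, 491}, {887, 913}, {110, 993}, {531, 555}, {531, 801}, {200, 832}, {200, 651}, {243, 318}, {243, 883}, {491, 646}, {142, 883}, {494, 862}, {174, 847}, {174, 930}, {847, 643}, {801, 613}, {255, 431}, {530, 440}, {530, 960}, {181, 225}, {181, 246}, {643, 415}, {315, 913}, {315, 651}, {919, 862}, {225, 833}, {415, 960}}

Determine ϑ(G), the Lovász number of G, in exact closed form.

53*cos(pi/53)/(cos(pi/53) + 1)

N(847) = {174, 643}, |N(847)| = 2.
deg(221) = 2; N(221) = {856, 833}.
Vertex 181 has 2 neighbors: 225, 246.
Vertex 806 has 2 neighbors: 255, 105.
deg(v) = 2 for all v (|V|=53); connected 2-regular on 53 ⇒ C_{53}.
Distinct eigenvalues (to 6 d.p.): [2.0, 1.985962, 1.944046, 1.874839, 1.779314, 1.658811, 1.515022, 1.349966, 1.165959, 0.965584, 0.751655, 0.527174, 0.295293, 0.059267, -0.177592, -0.411957, -0.64054, -0.86013, -1.067647, -1.260176, -1.435015, -1.589709, -1.722087, -1.830291, -1.912802, -1.968461, -1.996487].
ϑ = −N·λ_min/(λ_max−λ_min) = −53·(-2*cos(pi/53))/(2−(-2*cos(pi/53))) = 53*cos(pi/53)/(cos(pi/53) + 1).
= 26.4767… (decimal).
Check 26 ≤ 53*cos(pi/53)/(cos(pi/53) + 1) ≤ 27: both strict.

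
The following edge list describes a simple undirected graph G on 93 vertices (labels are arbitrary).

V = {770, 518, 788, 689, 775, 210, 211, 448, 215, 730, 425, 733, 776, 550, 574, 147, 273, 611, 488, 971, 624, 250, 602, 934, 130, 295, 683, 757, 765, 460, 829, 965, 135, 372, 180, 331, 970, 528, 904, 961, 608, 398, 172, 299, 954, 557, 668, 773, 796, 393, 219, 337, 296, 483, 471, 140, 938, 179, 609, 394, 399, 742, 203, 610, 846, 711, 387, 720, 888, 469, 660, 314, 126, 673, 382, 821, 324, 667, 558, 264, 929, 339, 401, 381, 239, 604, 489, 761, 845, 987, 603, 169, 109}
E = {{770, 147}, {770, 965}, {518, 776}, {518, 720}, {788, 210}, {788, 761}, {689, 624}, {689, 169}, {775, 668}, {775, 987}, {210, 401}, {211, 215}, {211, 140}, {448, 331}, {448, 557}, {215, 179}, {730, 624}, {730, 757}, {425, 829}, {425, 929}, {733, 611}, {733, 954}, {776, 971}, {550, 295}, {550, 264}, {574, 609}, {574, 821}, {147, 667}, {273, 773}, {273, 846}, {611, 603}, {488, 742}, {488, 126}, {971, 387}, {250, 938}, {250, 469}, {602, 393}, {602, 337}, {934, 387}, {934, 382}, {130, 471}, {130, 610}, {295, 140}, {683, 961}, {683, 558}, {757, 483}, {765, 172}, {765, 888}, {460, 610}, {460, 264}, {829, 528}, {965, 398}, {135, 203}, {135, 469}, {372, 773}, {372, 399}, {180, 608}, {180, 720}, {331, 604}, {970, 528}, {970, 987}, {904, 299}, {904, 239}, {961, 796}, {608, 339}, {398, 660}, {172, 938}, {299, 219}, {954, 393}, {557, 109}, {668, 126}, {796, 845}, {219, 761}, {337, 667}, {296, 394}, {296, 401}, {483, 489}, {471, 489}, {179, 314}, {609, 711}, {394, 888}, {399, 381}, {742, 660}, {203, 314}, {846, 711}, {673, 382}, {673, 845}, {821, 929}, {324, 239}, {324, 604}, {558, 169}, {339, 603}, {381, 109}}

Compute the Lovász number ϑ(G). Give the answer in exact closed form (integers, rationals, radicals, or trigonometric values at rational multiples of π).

Vertex 399 has 2 neighbors: 372, 381.
Vertex 733 has 2 neighbors: 611, 954.
deg(172) = 2; N(172) = {765, 938}.
Vertex 296 has 2 neighbors: 394, 401.
2-regular, N=93; this is C_{93}, the 93-cycle.
spec(A) ≈ [2.0, 1.99544, 1.98177, 1.95906, 1.92741, 1.88697, 1.83792, 1.78048, 1.71491, 1.64153, 1.56065, 1.47265, 1.37793, 1.27693, 1.1701, 1.05793, 0.94093, 0.81964, 0.69461, 0.56641, 0.43563, 0.30286, 0.1687, 0.03378, -0.1013, -0.23591, -0.36945, -0.50131, -0.63087, -0.75756, -0.88079, -1.0, -1.11465, -1.22421, -1.32819, -1.42611, -1.51752, -1.602, -1.67918, -1.74869, -1.81023, -1.86351, -1.90828, -1.94434, -1.97154, -1.98974, -1.99886] (distinct, 5 d.p.).
With N=93: ϑ(G) = 93·(-(-1)*2*cos(pi/93))/(2−(-2*cos(pi/93))) = 93*cos(pi/93)/(cos(pi/93) + 1).
Numerically 46.48673.
α=46, χ(Ḡ)=47; ϑ=93*cos(pi/93)/(cos(pi/93) + 1) lies between (both strict).

93*cos(pi/93)/(cos(pi/93) + 1)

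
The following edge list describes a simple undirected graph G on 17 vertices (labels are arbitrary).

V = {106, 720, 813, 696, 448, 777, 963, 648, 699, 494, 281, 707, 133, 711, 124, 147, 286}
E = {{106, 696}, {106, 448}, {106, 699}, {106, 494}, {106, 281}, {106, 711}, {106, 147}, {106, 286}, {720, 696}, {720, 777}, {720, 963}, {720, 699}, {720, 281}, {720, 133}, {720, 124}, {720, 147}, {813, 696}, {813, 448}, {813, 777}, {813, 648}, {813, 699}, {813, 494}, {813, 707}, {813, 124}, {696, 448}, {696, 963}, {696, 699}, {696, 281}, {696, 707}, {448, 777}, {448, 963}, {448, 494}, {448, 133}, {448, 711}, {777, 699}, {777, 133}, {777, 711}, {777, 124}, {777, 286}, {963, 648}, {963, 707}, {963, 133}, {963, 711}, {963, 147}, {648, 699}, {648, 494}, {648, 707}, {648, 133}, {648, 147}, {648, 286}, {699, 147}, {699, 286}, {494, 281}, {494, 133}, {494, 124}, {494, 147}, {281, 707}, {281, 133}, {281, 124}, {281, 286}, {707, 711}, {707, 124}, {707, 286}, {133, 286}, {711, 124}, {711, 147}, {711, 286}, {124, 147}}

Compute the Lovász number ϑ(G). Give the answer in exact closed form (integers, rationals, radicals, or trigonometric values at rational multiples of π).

N(448) = {106, 813, 696, 777, 963, 494, 133, 711}, |N(448)| = 8.
Vertex 813 has 8 neighbors: 696, 448, 777, 648, 699, 494, 707, 124.
N(147) = {106, 720, 963, 648, 699, 494, 711, 124}, |N(147)| = 8.
deg(281) = 8; N(281) = {106, 720, 696, 494, 707, 133, 124, 286}.
17-vertex 8-regular graph: Paley(17): SR with (k,λ,μ)=(8,3,4).
Distinct eigenvalues (to 5 d.p.): [8.0, 1.56155, -2.56155].
Lovász: ϑ = −17(-sqrt(17)/2 - 1/2)/(8+-(-sqrt(17)/2 - 1/2)) = sqrt(17).
Numerically 4.1231.

sqrt(17)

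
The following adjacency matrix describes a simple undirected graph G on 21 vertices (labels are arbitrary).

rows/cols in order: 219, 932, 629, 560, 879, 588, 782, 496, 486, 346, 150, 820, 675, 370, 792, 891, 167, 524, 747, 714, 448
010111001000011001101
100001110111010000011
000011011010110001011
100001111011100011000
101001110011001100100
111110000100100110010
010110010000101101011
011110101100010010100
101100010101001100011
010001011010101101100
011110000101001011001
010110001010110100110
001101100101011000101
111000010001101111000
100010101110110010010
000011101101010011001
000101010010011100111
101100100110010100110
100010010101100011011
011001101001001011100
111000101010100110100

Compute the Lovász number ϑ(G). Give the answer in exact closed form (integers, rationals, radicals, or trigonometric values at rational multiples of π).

Vertex 747 has 10 neighbors: 219, 879, 496, 346, 820, 675, 167, 524, 714, 448.
Vertex 792 has 10 neighbors: 219, 879, 782, 486, 346, 150, 675, 370, 167, 714.
deg(588) = 10; N(588) = {219, 932, 629, 560, 879, 346, 675, 891, 167, 714}.
Vertex 346 has 10 neighbors: 932, 588, 496, 486, 150, 675, 792, 891, 524, 747.
21-vertex 10-regular graph: Kneser K(7,2) on C(7,2)=21 vertices.
The 3 distinct eigenvalues: [10.0, 1.0, -4.0].
With N=21: ϑ(G) = 21·(-1*(-4))/(10−(-4)) = 6.
Numerically 6.00000000.

6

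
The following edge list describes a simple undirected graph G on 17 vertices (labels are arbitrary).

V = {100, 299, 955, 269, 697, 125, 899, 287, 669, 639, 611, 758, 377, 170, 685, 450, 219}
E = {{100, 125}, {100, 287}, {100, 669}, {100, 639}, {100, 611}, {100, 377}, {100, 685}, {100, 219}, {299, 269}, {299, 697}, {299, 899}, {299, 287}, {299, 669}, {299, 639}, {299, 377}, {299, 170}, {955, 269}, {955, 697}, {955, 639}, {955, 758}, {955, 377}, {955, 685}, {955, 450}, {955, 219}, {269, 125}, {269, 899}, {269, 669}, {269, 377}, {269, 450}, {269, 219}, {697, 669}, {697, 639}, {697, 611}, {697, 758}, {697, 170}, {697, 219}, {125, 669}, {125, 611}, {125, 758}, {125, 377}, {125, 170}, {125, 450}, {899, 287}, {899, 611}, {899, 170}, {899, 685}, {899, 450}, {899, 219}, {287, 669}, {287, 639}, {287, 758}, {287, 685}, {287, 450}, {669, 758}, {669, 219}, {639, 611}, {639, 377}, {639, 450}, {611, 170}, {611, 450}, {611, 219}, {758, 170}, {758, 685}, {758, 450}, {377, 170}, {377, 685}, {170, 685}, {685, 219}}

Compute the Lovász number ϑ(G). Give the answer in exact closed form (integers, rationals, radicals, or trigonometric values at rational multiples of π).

deg(299) = 8; N(299) = {269, 697, 899, 287, 669, 639, 377, 170}.
Vertex 669 has 8 neighbors: 100, 299, 269, 697, 125, 287, 758, 219.
deg(377) = 8; N(377) = {100, 299, 955, 269, 125, 639, 170, 685}.
deg(125) = 8; N(125) = {100, 269, 669, 611, 758, 377, 170, 450}.
Every vertex has degree 8 (N=17); Paley(17): SR with (k,λ,μ)=(8,3,4).
spec(A) ≈ [8.0, 1.562, -2.562] (distinct, 3 d.p.).
With N=17: ϑ(G) = 17·(-(-sqrt(17)/2 - 1/2))/(8−(-sqrt(17)/2 - 1/2)) = sqrt(17).
= 4.123105626… (decimal).

sqrt(17)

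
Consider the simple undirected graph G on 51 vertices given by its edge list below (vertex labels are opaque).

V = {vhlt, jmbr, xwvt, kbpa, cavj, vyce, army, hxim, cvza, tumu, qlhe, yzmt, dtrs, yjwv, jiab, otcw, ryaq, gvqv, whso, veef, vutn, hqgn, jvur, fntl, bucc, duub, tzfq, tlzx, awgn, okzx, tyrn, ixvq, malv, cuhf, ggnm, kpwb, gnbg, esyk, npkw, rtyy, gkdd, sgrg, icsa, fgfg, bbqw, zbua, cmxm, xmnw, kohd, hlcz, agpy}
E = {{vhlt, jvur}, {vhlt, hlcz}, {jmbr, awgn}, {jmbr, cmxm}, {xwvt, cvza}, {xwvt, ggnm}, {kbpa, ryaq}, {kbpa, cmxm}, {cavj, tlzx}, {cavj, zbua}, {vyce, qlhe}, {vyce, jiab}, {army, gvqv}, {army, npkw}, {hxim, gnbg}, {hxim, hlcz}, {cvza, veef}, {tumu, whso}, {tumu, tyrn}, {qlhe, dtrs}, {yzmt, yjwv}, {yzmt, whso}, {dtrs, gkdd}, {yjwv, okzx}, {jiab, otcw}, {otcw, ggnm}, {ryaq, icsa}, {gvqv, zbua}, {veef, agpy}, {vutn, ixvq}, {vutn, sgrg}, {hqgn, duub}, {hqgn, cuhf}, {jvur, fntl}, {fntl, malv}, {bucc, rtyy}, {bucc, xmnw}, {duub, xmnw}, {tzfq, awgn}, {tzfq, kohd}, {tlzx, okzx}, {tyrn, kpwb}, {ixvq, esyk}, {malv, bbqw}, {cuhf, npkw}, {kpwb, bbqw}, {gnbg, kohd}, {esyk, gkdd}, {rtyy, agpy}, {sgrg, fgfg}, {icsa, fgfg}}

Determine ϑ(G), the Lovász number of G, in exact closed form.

deg(jiab) = 2; N(jiab) = {vyce, otcw}.
deg(hqgn) = 2; N(hqgn) = {duub, cuhf}.
deg(zbua) = 2; N(zbua) = {cavj, gvqv}.
N(ryaq) = {kbpa, icsa}, |N(ryaq)| = 2.
deg(v) = 2 for all v (|V|=51); a single 51-cycle (edge-transitive).
The 26 distinct eigenvalues: [2.0, 1.98484, 1.93959, 1.86494, 1.76202, 1.63239, 1.47802, 1.30124, 1.10473, 0.89148, 0.66471, 0.42787, 0.18454, -0.06159, -0.30678, -0.54733, -0.77957, -1.0, -1.20527, -1.39227, -1.55816, -1.70043, -1.81693, -1.90588, -1.96595, -1.99621].
Lovász (edge-transitive): ϑ = −51·(-2*cos(pi/51))/((2)−(-2*cos(pi/51))) = 51*cos(pi/51)/(cos(pi/51) + 1).
Numerically 25.475794.
Lovász sandwich 25 ≤ 51*cos(pi/51)/(cos(pi/51) + 1) ≤ 26: both strict.

51*cos(pi/51)/(cos(pi/51) + 1)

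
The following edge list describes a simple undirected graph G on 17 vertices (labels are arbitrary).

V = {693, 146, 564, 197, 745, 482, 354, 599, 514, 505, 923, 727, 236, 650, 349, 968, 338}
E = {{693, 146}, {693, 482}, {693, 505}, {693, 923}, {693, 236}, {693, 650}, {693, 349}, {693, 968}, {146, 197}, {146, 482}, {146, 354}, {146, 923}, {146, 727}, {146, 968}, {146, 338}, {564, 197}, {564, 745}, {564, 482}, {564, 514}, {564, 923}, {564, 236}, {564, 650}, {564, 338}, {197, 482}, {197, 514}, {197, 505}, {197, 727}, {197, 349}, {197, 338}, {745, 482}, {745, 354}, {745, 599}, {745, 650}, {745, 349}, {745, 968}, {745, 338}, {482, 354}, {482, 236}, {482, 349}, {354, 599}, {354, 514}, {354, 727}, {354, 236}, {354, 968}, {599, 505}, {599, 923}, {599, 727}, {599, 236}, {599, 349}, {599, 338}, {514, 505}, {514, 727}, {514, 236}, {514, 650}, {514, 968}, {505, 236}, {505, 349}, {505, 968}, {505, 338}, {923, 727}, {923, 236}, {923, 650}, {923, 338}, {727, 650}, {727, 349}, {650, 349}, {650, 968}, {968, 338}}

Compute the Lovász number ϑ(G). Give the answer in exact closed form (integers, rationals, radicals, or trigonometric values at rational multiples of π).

sqrt(17)

deg(727) = 8; N(727) = {146, 197, 354, 599, 514, 923, 650, 349}.
N(650) = {693, 564, 745, 514, 923, 727, 349, 968}, |N(650)| = 8.
deg(693) = 8; N(693) = {146, 482, 505, 923, 236, 650, 349, 968}.
N(968) = {693, 146, 745, 354, 514, 505, 650, 338}, |N(968)| = 8.
G on 17 vertices is 8-regular; Paley(17): SR with (k,λ,μ)=(8,3,4).
The 3 distinct eigenvalues: [8.0, 1.5616, -2.5616].
ϑ = −N·λ_min/(λ_max−λ_min) = −17·(-sqrt(17)/2 - 1/2)/(8−(-sqrt(17)/2 - 1/2)) = sqrt(17).
Numerically 4.12310563.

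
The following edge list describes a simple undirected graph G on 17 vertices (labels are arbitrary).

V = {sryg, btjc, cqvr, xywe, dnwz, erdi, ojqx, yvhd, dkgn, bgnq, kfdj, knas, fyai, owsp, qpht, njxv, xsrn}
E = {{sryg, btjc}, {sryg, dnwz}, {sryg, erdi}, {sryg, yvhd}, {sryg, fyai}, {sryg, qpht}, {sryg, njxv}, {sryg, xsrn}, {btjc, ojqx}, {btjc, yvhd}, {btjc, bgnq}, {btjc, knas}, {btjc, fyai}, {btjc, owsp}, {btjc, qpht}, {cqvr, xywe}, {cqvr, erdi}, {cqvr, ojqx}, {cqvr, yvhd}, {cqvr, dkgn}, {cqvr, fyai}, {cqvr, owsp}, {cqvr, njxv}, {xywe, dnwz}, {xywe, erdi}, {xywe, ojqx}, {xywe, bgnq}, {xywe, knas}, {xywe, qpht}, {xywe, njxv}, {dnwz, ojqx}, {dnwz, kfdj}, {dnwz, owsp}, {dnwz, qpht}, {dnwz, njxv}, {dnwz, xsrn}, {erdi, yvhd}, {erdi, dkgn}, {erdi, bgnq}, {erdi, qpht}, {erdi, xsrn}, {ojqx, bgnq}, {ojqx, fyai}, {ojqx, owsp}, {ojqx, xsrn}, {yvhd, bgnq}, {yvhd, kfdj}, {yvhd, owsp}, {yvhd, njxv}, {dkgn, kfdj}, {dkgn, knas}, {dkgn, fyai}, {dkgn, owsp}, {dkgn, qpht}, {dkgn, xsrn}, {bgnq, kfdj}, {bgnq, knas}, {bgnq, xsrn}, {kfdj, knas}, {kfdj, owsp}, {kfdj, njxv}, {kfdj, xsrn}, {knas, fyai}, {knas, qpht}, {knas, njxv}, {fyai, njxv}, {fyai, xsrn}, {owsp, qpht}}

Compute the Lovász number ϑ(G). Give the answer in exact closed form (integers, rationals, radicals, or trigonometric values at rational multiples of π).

sqrt(17)

deg(knas) = 8; N(knas) = {btjc, xywe, dkgn, bgnq, kfdj, fyai, qpht, njxv}.
Vertex yvhd has 8 neighbors: sryg, btjc, cqvr, erdi, bgnq, kfdj, owsp, njxv.
deg(ojqx) = 8; N(ojqx) = {btjc, cqvr, xywe, dnwz, bgnq, fyai, owsp, xsrn}.
N(fyai) = {sryg, btjc, cqvr, ojqx, dkgn, knas, njxv, xsrn}, |N(fyai)| = 8.
G on 17 vertices is 8-regular; strongly regular (17,8,3,4).
The 3 distinct eigenvalues: [8.0, 1.5616, -2.5616].
Lovász (edge-transitive): ϑ = −17·(-sqrt(17)/2 - 1/2)/((8)−(-sqrt(17)/2 - 1/2)) = sqrt(17).
≈ 4.1231056 (to 7 d.p.).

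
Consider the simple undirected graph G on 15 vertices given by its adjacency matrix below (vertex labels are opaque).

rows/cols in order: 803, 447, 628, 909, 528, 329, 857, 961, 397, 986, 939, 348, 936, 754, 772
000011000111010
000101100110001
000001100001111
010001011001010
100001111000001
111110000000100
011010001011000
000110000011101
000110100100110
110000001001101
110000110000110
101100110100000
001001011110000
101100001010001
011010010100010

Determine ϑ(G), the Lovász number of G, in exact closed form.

deg(447) = 6; N(447) = {909, 329, 857, 986, 939, 772}.
N(936) = {628, 329, 961, 397, 986, 939}, |N(936)| = 6.
Vertex 397 has 6 neighbors: 909, 528, 857, 986, 936, 754.
N(754) = {803, 628, 909, 397, 939, 772}, |N(754)| = 6.
Every vertex has degree 6 (N=15); this is K(6,2), the Kneser graph.
The 3 distinct eigenvalues: [6.0, 1.0, -3.0].
λ_max=6, λ_min=-3; ϑ = −15·λ_min/(λ_max−λ_min) = 5.
Numerically 5.00000000.

5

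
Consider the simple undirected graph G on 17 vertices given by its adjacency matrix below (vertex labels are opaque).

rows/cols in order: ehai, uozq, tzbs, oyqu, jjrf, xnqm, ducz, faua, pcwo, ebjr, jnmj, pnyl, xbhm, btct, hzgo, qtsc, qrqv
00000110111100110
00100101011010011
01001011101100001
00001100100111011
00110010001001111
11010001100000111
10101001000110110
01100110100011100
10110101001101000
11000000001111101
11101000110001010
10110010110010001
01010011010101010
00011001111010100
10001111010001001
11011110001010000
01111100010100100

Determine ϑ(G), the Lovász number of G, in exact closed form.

sqrt(17)

N(pcwo) = {ehai, tzbs, oyqu, xnqm, faua, jnmj, pnyl, btct}, |N(pcwo)| = 8.
Vertex xbhm has 8 neighbors: uozq, oyqu, ducz, faua, ebjr, pnyl, btct, qtsc.
Vertex ebjr has 8 neighbors: ehai, uozq, jnmj, pnyl, xbhm, btct, hzgo, qrqv.
Vertex qtsc has 8 neighbors: ehai, uozq, oyqu, jjrf, xnqm, ducz, jnmj, xbhm.
Regular of degree 8 on 17 vertices: Paley(17): SR with (k,λ,μ)=(8,3,4).
spec(A) ≈ [8.0, 1.5616, -2.5616] (distinct, 4 d.p.).
−17·(-sqrt(17)/2 - 1/2) / ((8)−(-sqrt(17)/2 - 1/2)) = sqrt(17) = ϑ(G).
ϑ(G) ≈ 4.1231056.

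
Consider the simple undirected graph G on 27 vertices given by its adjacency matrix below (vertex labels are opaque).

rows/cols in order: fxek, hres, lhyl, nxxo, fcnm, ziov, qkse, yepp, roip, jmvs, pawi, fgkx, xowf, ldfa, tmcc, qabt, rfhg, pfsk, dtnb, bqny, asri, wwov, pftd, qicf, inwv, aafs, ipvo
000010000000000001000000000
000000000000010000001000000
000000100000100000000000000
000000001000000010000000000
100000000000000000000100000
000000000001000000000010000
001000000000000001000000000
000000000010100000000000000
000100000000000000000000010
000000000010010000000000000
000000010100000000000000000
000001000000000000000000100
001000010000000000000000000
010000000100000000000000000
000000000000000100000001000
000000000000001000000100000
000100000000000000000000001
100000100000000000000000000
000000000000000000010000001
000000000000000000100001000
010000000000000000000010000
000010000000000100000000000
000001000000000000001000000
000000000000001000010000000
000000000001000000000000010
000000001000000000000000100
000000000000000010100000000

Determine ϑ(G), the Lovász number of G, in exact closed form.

27*cos(pi/27)/(cos(pi/27) + 1)

Vertex pfsk has 2 neighbors: fxek, qkse.
deg(ldfa) = 2; N(ldfa) = {hres, jmvs}.
deg(nxxo) = 2; N(nxxo) = {roip, rfhg}.
deg(tmcc) = 2; N(tmcc) = {qabt, qicf}.
Every vertex has degree 2 (N=27); a single 27-cycle (edge-transitive).
The 14 distinct eigenvalues: [2.0, 1.946, 1.787, 1.532, 1.194, 0.792, 0.347, -0.116, -0.574, -1.0, -1.372, -1.671, -1.879, -1.986].
Lovász: ϑ = −27(-2*cos(pi/27))/(2+-(-1)*2*cos(pi/27)) = 27*cos(pi/27)/(cos(pi/27) + 1).
= 13.454204087… (decimal).
Lovász sandwich 13 ≤ 27*cos(pi/27)/(cos(pi/27) + 1) ≤ 14: both strict.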